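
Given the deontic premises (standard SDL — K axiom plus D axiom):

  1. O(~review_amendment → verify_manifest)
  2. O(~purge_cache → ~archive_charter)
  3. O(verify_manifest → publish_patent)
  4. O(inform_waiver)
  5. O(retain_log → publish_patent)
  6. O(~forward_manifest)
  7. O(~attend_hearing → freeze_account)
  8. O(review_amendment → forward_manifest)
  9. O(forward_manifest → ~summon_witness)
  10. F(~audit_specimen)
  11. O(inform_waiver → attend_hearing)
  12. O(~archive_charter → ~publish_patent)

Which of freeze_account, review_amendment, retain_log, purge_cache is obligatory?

purge_cache

From premise 6 we have O(~forward_manifest).
Premise 8, O(review_amendment → forward_manifest), contraposes to O(~forward_manifest → ~review_amendment); with O(~forward_manifest) we get O(~review_amendment).
With premise 1, O(~review_amendment → verify_manifest), the K-axiom yields O(verify_manifest).
Applying K to premise 3 (O(verify_manifest → publish_patent)) and O(verify_manifest) yields O(publish_patent).
The contrapositive of premise 12 (O(~archive_charter → ~publish_patent)) is O(publish_patent → archive_charter), and O(publish_patent) is already established, so O(archive_charter).
Premise 2 is O(~purge_cache → ~archive_charter); contrapositively O(archive_charter → purge_cache). Since O(archive_charter) holds, K gives O(purge_cache).
So O(purge_cache) holds — purge_cache is obligatory. None of the other listed options is made obligatory by any chain of premises.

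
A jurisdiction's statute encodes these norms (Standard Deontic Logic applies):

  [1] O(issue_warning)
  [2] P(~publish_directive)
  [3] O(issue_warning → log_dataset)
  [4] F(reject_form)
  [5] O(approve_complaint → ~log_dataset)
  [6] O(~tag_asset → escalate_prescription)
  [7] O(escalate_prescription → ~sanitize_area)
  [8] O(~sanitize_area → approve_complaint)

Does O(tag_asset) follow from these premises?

Yes

From premise 1 we have O(issue_warning).
Applying K to premise 3 (O(issue_warning → log_dataset)) and O(issue_warning) yields O(log_dataset).
The contrapositive of premise 5 (O(approve_complaint → ~log_dataset)) is O(log_dataset → ~approve_complaint), and O(log_dataset) is already established, so O(~approve_complaint).
Premise 8 is O(~sanitize_area → approve_complaint); contrapositively O(~approve_complaint → sanitize_area). Since O(~approve_complaint) holds, K gives O(sanitize_area).
The contrapositive of premise 7 (O(escalate_prescription → ~sanitize_area)) is O(sanitize_area → ~escalate_prescription), and O(sanitize_area) is already established, so O(~escalate_prescription).
Premise 6, O(~tag_asset → escalate_prescription), contraposes to O(~escalate_prescription → tag_asset); with O(~escalate_prescription) we get O(tag_asset).
Premises 2, 4 do not contribute to this derivation.
So O(tag_asset) follows.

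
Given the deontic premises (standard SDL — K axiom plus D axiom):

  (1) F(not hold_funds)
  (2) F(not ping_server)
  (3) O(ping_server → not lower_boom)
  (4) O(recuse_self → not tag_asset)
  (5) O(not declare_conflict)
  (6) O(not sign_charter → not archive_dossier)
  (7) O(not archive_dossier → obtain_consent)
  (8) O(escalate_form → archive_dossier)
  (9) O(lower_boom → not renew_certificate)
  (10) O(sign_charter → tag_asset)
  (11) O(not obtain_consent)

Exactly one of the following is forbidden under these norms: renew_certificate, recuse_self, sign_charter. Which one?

recuse_self

From premise 11 we have O(not obtain_consent).
Premise 7 is O(not archive_dossier → obtain_consent); contrapositively O(not obtain_consent → archive_dossier). Since O(not obtain_consent) holds, K gives O(archive_dossier).
Premise 6 is O(not sign_charter → not archive_dossier); contrapositively O(archive_dossier → sign_charter). Since O(archive_dossier) holds, K gives O(sign_charter).
With premise 10, O(sign_charter → tag_asset), the K-axiom yields O(tag_asset).
The contrapositive of premise 4 (O(recuse_self → not tag_asset)) is O(tag_asset → not recuse_self), and O(tag_asset) is already established, so O(not recuse_self).
So O(not recuse_self) holds, i.e. recuse_self is forbidden. None of the other listed options is forbidden under the premises.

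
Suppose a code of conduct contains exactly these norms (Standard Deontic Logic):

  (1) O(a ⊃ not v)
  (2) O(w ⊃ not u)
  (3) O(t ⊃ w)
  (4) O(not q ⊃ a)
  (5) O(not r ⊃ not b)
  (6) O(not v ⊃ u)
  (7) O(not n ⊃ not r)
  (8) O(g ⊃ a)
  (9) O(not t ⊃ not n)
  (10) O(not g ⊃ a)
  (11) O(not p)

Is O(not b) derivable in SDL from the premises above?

Yes

Premises 10 and 8 cover both cases: O(not g ⊃ a) and O(g ⊃ a). Since not g ∨ g is a tautology, O(a) follows.
With premise 1, O(a ⊃ not v), the K-axiom yields O(not v).
Premise 6 is O(not v ⊃ u); since O(not v), deontic closure gives O(u).
Premise 2 is O(w ⊃ not u); contrapositively O(u ⊃ not w). Since O(u) holds, K gives O(not w).
The contrapositive of premise 3 (O(t ⊃ w)) is O(not w ⊃ not t), and O(not w) is already established, so O(not t).
Applying K to premise 9 (O(not t ⊃ not n)) and O(not t) yields O(not n).
From O(not n) and premise 7, O(not n ⊃ not r), we obtain O(not r).
Applying K to premise 5 (O(not r ⊃ not b)) and O(not r) yields O(not b).
Premises 4, 11 do not contribute to this derivation.
So O(not b) follows.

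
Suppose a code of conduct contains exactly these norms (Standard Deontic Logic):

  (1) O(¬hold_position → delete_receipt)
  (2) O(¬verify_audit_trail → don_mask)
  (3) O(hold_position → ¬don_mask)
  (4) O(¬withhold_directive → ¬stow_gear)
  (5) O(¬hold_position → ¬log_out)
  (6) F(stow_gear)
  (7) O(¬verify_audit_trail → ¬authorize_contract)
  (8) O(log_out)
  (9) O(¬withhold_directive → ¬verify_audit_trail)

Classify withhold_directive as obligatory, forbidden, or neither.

Premise 8 states O(log_out) outright.
Premise 5, O(¬hold_position → ¬log_out), contraposes to O(log_out → hold_position); with O(log_out) we get O(hold_position).
Premise 3 is O(hold_position → ¬don_mask); since O(hold_position), deontic closure gives O(¬don_mask).
Premise 2, O(¬verify_audit_trail → don_mask), contraposes to O(¬don_mask → verify_audit_trail); with O(¬don_mask) we get O(verify_audit_trail).
The contrapositive of premise 9 (O(¬withhold_directive → ¬verify_audit_trail)) is O(verify_audit_trail → withhold_directive), and O(verify_audit_trail) is already established, so O(withhold_directive).
Premises 1, 4, 6, 7 do not contribute to this derivation.
Hence withhold_directive is obligatory.

Obligatory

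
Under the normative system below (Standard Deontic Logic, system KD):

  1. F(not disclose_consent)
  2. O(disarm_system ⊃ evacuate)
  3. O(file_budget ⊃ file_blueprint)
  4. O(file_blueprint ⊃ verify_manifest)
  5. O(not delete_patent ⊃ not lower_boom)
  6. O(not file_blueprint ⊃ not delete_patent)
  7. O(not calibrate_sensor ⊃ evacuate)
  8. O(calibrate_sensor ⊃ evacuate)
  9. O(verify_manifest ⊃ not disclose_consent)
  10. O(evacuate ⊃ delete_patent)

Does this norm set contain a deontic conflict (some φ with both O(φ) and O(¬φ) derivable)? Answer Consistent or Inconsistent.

By case analysis on calibrate_sensor: premise 8 gives O(calibrate_sensor ⊃ evacuate) and premise 7 gives O(not calibrate_sensor ⊃ evacuate), so O(evacuate) either way.
From O(evacuate) and premise 10, O(evacuate ⊃ delete_patent), we obtain O(delete_patent).
Premise 6, O(not file_blueprint ⊃ not delete_patent), contraposes to O(delete_patent ⊃ file_blueprint); with O(delete_patent) we get O(file_blueprint).
From O(file_blueprint) and premise 4, O(file_blueprint ⊃ verify_manifest), we obtain O(verify_manifest).
Premise 9 is O(verify_manifest ⊃ not disclose_consent); since O(verify_manifest), deontic closure gives O(not disclose_consent).
But premise 1, F(not disclose_consent), means O(disclose_consent).
We now have both O(not disclose_consent) and O(disclose_consent) — disclose_consent is simultaneously obligatory and forbidden, violating the D-axiom.

Inconsistent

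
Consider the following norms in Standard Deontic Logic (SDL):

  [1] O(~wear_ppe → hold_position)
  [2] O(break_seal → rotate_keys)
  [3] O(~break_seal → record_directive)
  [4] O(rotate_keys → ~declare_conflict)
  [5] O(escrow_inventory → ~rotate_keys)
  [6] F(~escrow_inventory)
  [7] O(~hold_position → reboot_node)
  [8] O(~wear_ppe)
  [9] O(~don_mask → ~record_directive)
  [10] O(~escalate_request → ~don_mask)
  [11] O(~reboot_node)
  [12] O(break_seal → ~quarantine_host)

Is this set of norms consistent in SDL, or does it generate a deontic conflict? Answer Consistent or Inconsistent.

Premise 7 is O(~hold_position → reboot_node), but O(~hold_position) is not derivable from the premises, so it does not yield O(reboot_node).
So O(reboot_node) is not derivable, and the apparent clash with O(~reboot_node) does not arise.
A world satisfying every obligation exists (e.g. break_seal=false, declare_conflict=false, don_mask=true, escalate_request=true, escrow_inventory=true, hold_position=true, quarantine_host=false, reboot_node=false, record_directive=true, rotate_keys=false, wear_ppe=false); no atom is both obligatory and forbidden, so the set is consistent.

Consistent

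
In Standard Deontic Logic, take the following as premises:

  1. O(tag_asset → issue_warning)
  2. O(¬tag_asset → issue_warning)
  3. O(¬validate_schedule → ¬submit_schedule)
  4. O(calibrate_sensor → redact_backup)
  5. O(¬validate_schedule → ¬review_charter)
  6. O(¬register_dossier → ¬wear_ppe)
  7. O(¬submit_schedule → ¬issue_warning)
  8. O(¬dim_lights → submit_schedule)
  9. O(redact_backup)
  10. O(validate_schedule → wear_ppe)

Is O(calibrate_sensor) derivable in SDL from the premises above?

No

Premise 4 is O(calibrate_sensor → redact_backup); even if O(redact_backup) held, inferring O(calibrate_sensor) would be affirming the consequent — invalid.
No other premise forces O(calibrate_sensor). An ideal world satisfying every premise can still have calibrate_sensor false, so O(calibrate_sensor) is not derivable.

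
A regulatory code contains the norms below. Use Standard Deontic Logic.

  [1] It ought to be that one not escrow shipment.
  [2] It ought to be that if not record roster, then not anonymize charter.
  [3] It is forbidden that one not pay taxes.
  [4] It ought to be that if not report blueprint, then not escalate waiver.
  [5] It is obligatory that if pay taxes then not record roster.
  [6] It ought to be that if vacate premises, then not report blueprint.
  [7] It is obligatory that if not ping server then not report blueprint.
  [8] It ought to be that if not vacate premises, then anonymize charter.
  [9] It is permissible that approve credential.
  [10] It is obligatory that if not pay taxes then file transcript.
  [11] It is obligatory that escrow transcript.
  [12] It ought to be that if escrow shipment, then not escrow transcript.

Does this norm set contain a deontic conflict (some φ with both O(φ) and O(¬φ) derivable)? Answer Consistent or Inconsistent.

Premise 12 is O(escrow_shipment → ¬escrow_transcript), but O(escrow_shipment) is not derivable from the premises, so it does not yield O(¬escrow_transcript).
So O(¬escrow_transcript) is not derivable, and the apparent clash with O(escrow_transcript) does not arise.
A world satisfying every obligation exists (e.g. anonymize_charter=false, approve_credential=false, escalate_waiver=false, escrow_shipment=false, escrow_transcript=true, file_transcript=false, pay_taxes=true, ping_server=false, record_roster=false, report_blueprint=false, vacate_premises=true); no atom is both obligatory and forbidden, so the set is consistent.

Consistent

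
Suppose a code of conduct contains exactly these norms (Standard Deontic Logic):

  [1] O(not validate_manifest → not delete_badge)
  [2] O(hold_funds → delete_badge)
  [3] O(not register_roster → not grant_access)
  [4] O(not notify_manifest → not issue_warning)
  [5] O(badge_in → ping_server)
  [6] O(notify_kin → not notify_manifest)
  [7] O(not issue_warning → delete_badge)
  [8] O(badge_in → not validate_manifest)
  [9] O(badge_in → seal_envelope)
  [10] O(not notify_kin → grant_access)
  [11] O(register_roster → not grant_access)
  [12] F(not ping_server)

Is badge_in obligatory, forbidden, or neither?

Premises 11 and 3 are O(register_roster → not grant_access) and O(not register_roster → not grant_access); every ideal world satisfies register_roster or not register_roster, so in either case not grant_access holds — hence O(not grant_access).
The contrapositive of premise 10 (O(not notify_kin → grant_access)) is O(not grant_access → notify_kin), and O(not grant_access) is already established, so O(notify_kin).
Applying K to premise 6 (O(notify_kin → not notify_manifest)) and O(notify_kin) yields O(not notify_manifest).
From O(not notify_manifest) and premise 4, O(not notify_manifest → not issue_warning), we obtain O(not issue_warning).
With premise 7, O(not issue_warning → delete_badge), the K-axiom yields O(delete_badge).
Premise 1, O(not validate_manifest → not delete_badge), contraposes to O(delete_badge → validate_manifest); with O(delete_badge) we get O(validate_manifest).
Premise 8, O(badge_in → not validate_manifest), contraposes to O(validate_manifest → not badge_in); with O(validate_manifest) we get O(not badge_in).
Premises 2, 5, 9, 12 do not contribute to this derivation.
Thus O(not badge_in), which is F(badge_in): badge_in is forbidden.

Forbidden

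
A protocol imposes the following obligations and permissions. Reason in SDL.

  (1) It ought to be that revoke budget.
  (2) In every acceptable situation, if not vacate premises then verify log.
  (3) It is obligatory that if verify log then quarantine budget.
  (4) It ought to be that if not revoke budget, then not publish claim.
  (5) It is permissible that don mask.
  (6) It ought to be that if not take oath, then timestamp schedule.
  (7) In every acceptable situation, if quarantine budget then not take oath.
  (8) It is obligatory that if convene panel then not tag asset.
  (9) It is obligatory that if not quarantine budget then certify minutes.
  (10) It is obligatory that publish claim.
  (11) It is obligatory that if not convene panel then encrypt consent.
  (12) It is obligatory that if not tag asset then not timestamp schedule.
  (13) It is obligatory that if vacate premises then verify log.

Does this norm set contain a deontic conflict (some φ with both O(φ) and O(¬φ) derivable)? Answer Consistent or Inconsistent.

Consistent

Premise 4 is O(¬revoke_budget → ¬publish_claim), but O(¬revoke_budget) is not derivable from the premises, so it does not yield O(¬publish_claim).
So O(¬publish_claim) is not derivable, and the apparent clash with O(publish_claim) does not arise.
A world satisfying every obligation exists (e.g. certify_minutes=false, convene_panel=false, don_mask=false, encrypt_consent=true, publish_claim=true, quarantine_budget=true, revoke_budget=true, tag_asset=true, take_oath=false, timestamp_schedule=true, vacate_premises=false, verify_log=true); no atom is both obligatory and forbidden, so the set is consistent.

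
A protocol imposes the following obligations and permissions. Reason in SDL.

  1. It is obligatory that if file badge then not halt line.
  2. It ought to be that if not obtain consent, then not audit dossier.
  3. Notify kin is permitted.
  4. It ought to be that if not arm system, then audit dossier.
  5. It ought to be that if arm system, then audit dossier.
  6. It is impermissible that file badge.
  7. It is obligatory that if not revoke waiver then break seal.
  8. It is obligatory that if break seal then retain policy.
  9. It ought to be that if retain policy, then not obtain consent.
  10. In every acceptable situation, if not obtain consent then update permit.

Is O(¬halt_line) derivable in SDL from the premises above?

No

Premise 1 is O(file_badge → ¬halt_line), but O(file_badge) is not derivable from the premises, so it does not yield O(¬halt_line).
No other premise forces O(¬halt_line). An ideal world satisfying every premise can still have ¬halt_line false, so O(¬halt_line) is not derivable.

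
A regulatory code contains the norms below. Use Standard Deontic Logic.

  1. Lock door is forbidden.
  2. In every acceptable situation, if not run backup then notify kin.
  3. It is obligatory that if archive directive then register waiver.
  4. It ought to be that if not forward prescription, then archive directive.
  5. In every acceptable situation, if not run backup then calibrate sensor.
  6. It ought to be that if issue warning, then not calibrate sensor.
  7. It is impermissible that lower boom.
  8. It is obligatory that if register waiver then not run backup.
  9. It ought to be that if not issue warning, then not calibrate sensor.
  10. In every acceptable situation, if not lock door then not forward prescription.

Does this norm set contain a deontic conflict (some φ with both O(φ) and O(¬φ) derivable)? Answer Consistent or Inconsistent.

Inconsistent

By case analysis on ¬issue_warning: premise 9 gives O(¬issue_warning → ¬calibrate_sensor) and premise 6 gives O(issue_warning → ¬calibrate_sensor), so O(¬calibrate_sensor) either way.
Premise 5, O(¬run_backup → calibrate_sensor), contraposes to O(¬calibrate_sensor → run_backup); with O(¬calibrate_sensor) we get O(run_backup).
The contrapositive of premise 8 (O(register_waiver → ¬run_backup)) is O(run_backup → ¬register_waiver), and O(run_backup) is already established, so O(¬register_waiver).
Premise 3, O(archive_directive → register_waiver), contraposes to O(¬register_waiver → ¬archive_directive); with O(¬register_waiver) we get O(¬archive_directive).
Premise 4, O(¬forward_prescription → archive_directive), contraposes to O(¬archive_directive → forward_prescription); with O(¬archive_directive) we get O(forward_prescription).
Premise 10 is O(¬lock_door → ¬forward_prescription); contrapositively O(forward_prescription → lock_door). Since O(forward_prescription) holds, K gives O(lock_door).
Yet premise 1 is F(lock_door), i.e. O(¬lock_door).
We now have both O(lock_door) and O(¬lock_door) — lock_door is simultaneously obligatory and forbidden, violating the D-axiom.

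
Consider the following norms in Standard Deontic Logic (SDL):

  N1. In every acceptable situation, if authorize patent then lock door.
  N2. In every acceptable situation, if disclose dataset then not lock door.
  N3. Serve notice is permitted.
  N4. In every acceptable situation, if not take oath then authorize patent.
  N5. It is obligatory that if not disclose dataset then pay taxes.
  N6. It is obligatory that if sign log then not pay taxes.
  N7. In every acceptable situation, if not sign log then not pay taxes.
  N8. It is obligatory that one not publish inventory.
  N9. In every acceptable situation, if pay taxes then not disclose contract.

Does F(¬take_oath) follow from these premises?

Yes

Premises 6 and 7 cover both cases: O(sign_log → ¬pay_taxes) and O(¬sign_log → ¬pay_taxes). Since sign_log ∨ ¬sign_log is a tautology, O(¬pay_taxes) follows.
Premise 5 is O(¬disclose_dataset → pay_taxes); contrapositively O(¬pay_taxes → disclose_dataset). Since O(¬pay_taxes) holds, K gives O(disclose_dataset).
Applying K to premise 2 (O(disclose_dataset → ¬lock_door)) and O(disclose_dataset) yields O(¬lock_door).
Premise 1 is O(authorize_patent → lock_door); contrapositively O(¬lock_door → ¬authorize_patent). Since O(¬lock_door) holds, K gives O(¬authorize_patent).
Premise 4 is O(¬take_oath → authorize_patent); contrapositively O(¬authorize_patent → take_oath). Since O(¬authorize_patent) holds, K gives O(take_oath).
Premises 3, 8, 9 do not contribute to this derivation.
So O(take_oath) holds, i.e. F(¬take_oath). The claim follows.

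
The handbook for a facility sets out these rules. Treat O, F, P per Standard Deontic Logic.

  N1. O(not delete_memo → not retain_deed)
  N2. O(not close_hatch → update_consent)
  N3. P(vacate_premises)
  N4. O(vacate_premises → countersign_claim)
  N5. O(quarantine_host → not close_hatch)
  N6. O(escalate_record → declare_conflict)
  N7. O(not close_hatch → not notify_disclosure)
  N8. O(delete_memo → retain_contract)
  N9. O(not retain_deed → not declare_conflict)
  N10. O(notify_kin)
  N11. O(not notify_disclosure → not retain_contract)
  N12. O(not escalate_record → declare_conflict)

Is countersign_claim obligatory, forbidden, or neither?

Neither

Premise 4 is O(vacate_premises → countersign_claim), but O(vacate_premises) is not derivable from the premises (the permission P(vacate_premises) asserts only not O(not vacate_premises), not O(vacate_premises)), so it does not yield O(countersign_claim).
No premise or chain of K-axiom applications forces O(countersign_claim), and none forces O(not countersign_claim). So countersign_claim is neither obligatory nor forbidden under these norms.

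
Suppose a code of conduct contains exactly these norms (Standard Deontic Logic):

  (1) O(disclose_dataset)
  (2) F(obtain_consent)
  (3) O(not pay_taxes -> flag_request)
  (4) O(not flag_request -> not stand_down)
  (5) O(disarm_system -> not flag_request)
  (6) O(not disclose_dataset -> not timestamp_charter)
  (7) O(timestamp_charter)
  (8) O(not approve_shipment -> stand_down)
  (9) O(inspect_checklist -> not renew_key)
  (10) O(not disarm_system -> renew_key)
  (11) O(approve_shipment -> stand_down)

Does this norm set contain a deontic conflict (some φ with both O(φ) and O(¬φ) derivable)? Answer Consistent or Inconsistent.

Premise 6 is O(not disclose_dataset -> not timestamp_charter), but O(not disclose_dataset) is not derivable from the premises, so it does not yield O(not timestamp_charter).
So O(not timestamp_charter) is not derivable, and the apparent clash with O(timestamp_charter) does not arise.
A world satisfying every obligation exists (e.g. approve_shipment=false, disarm_system=false, disclose_dataset=true, flag_request=true, inspect_checklist=false, obtain_consent=false, pay_taxes=false, renew_key=true, stand_down=true, timestamp_charter=true); no atom is both obligatory and forbidden, so the set is consistent.

Consistent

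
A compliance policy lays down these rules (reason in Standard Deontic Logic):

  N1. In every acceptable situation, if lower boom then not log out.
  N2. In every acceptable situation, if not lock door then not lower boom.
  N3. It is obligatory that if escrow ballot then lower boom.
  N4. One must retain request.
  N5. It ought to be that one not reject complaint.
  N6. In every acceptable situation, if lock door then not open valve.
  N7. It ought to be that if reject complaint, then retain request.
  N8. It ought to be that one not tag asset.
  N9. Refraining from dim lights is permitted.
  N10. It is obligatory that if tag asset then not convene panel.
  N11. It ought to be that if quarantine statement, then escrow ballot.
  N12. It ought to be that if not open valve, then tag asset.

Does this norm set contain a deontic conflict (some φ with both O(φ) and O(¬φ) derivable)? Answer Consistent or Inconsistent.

Premise 7 is O(reject_complaint → retain_request); even if O(retain_request) held, inferring O(reject_complaint) would be affirming the consequent — invalid.
So O(reject_complaint) is not derivable, and the apparent clash with O(¬reject_complaint) does not arise.
A world satisfying every obligation exists (e.g. convene_panel=false, dim_lights=false, escrow_ballot=false, lock_door=false, log_out=false, lower_boom=false, open_valve=true, quarantine_statement=false, reject_complaint=false, retain_request=true, tag_asset=false); no atom is both obligatory and forbidden, so the set is consistent.

Consistent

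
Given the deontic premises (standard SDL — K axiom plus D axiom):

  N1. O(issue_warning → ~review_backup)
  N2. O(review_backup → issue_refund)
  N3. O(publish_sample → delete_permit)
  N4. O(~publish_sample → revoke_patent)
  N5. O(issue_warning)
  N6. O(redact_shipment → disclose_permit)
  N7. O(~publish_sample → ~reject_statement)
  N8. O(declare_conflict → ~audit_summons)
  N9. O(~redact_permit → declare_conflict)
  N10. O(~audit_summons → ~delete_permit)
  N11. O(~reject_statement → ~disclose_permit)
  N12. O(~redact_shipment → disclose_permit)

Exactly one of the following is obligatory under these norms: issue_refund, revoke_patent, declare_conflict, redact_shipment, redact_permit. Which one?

redact_permit

Premises 6 and 12 are O(redact_shipment → disclose_permit) and O(~redact_shipment → disclose_permit); every ideal world satisfies redact_shipment or ~redact_shipment, so in either case disclose_permit holds — hence O(disclose_permit).
Premise 11, O(~reject_statement → ~disclose_permit), contraposes to O(disclose_permit → reject_statement); with O(disclose_permit) we get O(reject_statement).
Premise 7 is O(~publish_sample → ~reject_statement); contrapositively O(reject_statement → publish_sample). Since O(reject_statement) holds, K gives O(publish_sample).
From O(publish_sample) and premise 3, O(publish_sample → delete_permit), we obtain O(delete_permit).
Premise 10, O(~audit_summons → ~delete_permit), contraposes to O(delete_permit → audit_summons); with O(delete_permit) we get O(audit_summons).
Premise 8 is O(declare_conflict → ~audit_summons); contrapositively O(audit_summons → ~declare_conflict). Since O(audit_summons) holds, K gives O(~declare_conflict).
Premise 9 is O(~redact_permit → declare_conflict); contrapositively O(~declare_conflict → redact_permit). Since O(~declare_conflict) holds, K gives O(redact_permit).
So O(redact_permit) holds — redact_permit is obligatory. None of the other listed options is made obligatory by any chain of premises.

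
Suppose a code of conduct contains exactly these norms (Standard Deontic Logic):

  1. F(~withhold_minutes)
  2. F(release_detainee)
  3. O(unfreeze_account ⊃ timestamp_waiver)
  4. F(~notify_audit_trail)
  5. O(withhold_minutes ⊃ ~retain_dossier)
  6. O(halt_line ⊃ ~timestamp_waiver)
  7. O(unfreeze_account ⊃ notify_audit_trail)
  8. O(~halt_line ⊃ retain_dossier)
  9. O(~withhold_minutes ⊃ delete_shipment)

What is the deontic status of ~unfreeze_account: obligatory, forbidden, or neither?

Obligatory

Premise 1, F(~withhold_minutes), is equivalent to O(withhold_minutes).
From O(withhold_minutes) and premise 5, O(withhold_minutes ⊃ ~retain_dossier), we obtain O(~retain_dossier).
Premise 8 is O(~halt_line ⊃ retain_dossier); contrapositively O(~retain_dossier ⊃ halt_line). Since O(~retain_dossier) holds, K gives O(halt_line).
With premise 6, O(halt_line ⊃ ~timestamp_waiver), the K-axiom yields O(~timestamp_waiver).
Premise 3 is O(unfreeze_account ⊃ timestamp_waiver); contrapositively O(~timestamp_waiver ⊃ ~unfreeze_account). Since O(~timestamp_waiver) holds, K gives O(~unfreeze_account).
Premises 2, 4, 7, 9 do not contribute to this derivation.
Hence ~unfreeze_account is obligatory.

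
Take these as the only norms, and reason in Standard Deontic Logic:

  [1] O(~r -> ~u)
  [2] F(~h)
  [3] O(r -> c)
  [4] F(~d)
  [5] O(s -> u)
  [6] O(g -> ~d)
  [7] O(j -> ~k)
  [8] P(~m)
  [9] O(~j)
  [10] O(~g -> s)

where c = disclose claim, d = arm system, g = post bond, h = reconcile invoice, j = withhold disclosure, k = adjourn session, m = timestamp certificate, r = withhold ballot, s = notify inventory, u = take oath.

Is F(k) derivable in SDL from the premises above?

Premise 7 is O(j -> ~k), but O(j) is not derivable from the premises, so it does not yield O(~k).
No other premise forces O(~k). An ideal world satisfying every premise can still have k true, so F(k) is not derivable.

No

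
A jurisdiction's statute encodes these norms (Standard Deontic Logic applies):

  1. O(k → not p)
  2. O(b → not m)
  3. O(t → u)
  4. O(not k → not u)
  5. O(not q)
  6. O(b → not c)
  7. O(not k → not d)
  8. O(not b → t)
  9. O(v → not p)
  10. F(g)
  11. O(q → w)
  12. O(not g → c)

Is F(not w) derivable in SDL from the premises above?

No

Premise 11 is O(q → w), but O(q) is not derivable from the premises, so it does not yield O(w).
No other premise forces O(w). An ideal world satisfying every premise can still have not w true, so F(not w) is not derivable.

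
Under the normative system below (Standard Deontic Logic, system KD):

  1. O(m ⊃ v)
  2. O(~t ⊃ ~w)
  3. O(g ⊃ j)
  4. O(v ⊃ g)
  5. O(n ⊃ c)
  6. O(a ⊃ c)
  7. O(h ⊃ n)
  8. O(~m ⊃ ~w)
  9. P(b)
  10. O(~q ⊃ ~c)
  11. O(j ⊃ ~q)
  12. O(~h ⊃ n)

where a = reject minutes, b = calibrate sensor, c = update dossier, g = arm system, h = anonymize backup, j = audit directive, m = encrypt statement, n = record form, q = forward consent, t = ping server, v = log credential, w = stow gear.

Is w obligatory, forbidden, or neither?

Forbidden

Premises 12 and 7 are O(~h ⊃ n) and O(h ⊃ n); every ideal world satisfies ~h or h, so in either case n holds — hence O(n).
From O(n) and premise 5, O(n ⊃ c), we obtain O(c).
The contrapositive of premise 10 (O(~q ⊃ ~c)) is O(c ⊃ q), and O(c) is already established, so O(q).
Premise 11 is O(j ⊃ ~q); contrapositively O(q ⊃ ~j). Since O(q) holds, K gives O(~j).
The contrapositive of premise 3 (O(g ⊃ j)) is O(~j ⊃ ~g), and O(~j) is already established, so O(~g).
Premise 4, O(v ⊃ g), contraposes to O(~g ⊃ ~v); with O(~g) we get O(~v).
The contrapositive of premise 1 (O(m ⊃ v)) is O(~v ⊃ ~m), and O(~v) is already established, so O(~m).
With premise 8, O(~m ⊃ ~w), the K-axiom yields O(~w).
Premises 2, 6, 9 do not contribute to this derivation.
Thus O(~w), which is F(w): w is forbidden.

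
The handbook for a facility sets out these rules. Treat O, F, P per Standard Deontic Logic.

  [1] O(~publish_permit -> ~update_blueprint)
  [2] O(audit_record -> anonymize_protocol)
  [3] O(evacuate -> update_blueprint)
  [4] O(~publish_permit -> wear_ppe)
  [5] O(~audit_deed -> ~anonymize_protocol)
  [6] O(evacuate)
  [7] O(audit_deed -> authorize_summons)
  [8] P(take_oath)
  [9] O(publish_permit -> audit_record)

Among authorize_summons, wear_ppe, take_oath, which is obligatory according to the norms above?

authorize_summons

Premise 6 states O(evacuate) outright.
Applying K to premise 3 (O(evacuate -> update_blueprint)) and O(evacuate) yields O(update_blueprint).
Premise 1, O(~publish_permit -> ~update_blueprint), contraposes to O(update_blueprint -> publish_permit); with O(update_blueprint) we get O(publish_permit).
With premise 9, O(publish_permit -> audit_record), the K-axiom yields O(audit_record).
Applying K to premise 2 (O(audit_record -> anonymize_protocol)) and O(audit_record) yields O(anonymize_protocol).
The contrapositive of premise 5 (O(~audit_deed -> ~anonymize_protocol)) is O(anonymize_protocol -> audit_deed), and O(anonymize_protocol) is already established, so O(audit_deed).
Applying K to premise 7 (O(audit_deed -> authorize_summons)) and O(audit_deed) yields O(authorize_summons).
So O(authorize_summons) holds — authorize_summons is obligatory. None of the other listed options is made obligatory by any chain of premises.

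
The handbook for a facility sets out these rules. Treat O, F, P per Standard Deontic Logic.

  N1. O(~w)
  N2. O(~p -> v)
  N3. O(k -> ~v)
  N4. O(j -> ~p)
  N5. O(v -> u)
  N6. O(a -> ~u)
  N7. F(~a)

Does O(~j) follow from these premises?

F(~a) at premise 7 means O(a).
With premise 6, O(a -> ~u), the K-axiom yields O(~u).
The contrapositive of premise 5 (O(v -> u)) is O(~u -> ~v), and O(~u) is already established, so O(~v).
Premise 2, O(~p -> v), contraposes to O(~v -> p); with O(~v) we get O(p).
The contrapositive of premise 4 (O(j -> ~p)) is O(p -> ~j), and O(p) is already established, so O(~j).
Premises 1, 3 do not contribute to this derivation.
So O(~j) follows.

Yes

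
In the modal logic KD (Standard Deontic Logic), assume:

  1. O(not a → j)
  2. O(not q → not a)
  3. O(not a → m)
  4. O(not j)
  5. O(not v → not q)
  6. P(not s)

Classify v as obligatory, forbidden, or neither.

Obligatory

From premise 4 we have O(not j).
Premise 1, O(not a → j), contraposes to O(not j → a); with O(not j) we get O(a).
The contrapositive of premise 2 (O(not q → not a)) is O(a → q), and O(a) is already established, so O(q).
Premise 5 is O(not v → not q); contrapositively O(q → v). Since O(q) holds, K gives O(v).
Premises 3, 6 do not contribute to this derivation.
Hence v is obligatory.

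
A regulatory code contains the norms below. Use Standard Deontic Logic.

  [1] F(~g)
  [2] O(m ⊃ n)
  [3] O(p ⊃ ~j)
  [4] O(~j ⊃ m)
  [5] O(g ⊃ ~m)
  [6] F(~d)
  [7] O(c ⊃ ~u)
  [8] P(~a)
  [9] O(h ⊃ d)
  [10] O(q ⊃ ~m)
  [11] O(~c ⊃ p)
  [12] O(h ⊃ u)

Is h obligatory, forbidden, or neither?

Premise 1, F(~g), is equivalent to O(g).
Premise 5 is O(g ⊃ ~m); since O(g), deontic closure gives O(~m).
The contrapositive of premise 4 (O(~j ⊃ m)) is O(~m ⊃ j), and O(~m) is already established, so O(j).
Premise 3, O(p ⊃ ~j), contraposes to O(j ⊃ ~p); with O(j) we get O(~p).
The contrapositive of premise 11 (O(~c ⊃ p)) is O(~p ⊃ c), and O(~p) is already established, so O(c).
With premise 7, O(c ⊃ ~u), the K-axiom yields O(~u).
Premise 12, O(h ⊃ u), contraposes to O(~u ⊃ ~h); with O(~u) we get O(~h).
Premises 2, 6, 8, 9, 10 do not contribute to this derivation.
Thus O(~h), which is F(h): h is forbidden.

Forbidden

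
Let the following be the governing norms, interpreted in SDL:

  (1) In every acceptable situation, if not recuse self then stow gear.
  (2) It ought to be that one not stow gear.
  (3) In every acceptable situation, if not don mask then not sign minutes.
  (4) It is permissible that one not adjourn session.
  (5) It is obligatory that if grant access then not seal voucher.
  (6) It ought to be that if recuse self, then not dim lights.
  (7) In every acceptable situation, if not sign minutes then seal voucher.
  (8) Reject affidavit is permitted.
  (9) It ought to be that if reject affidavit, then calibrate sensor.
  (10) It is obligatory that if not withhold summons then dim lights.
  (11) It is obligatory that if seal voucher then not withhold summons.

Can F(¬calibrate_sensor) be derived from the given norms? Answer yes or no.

No

Premise 9 is O(reject_affidavit → calibrate_sensor), but O(reject_affidavit) is not derivable from the premises (the permission P(reject_affidavit) asserts only ¬O(¬reject_affidavit), not O(reject_affidavit)), so it does not yield O(calibrate_sensor).
No other premise forces O(calibrate_sensor). An ideal world satisfying every premise can still have ¬calibrate_sensor true, so F(¬calibrate_sensor) is not derivable.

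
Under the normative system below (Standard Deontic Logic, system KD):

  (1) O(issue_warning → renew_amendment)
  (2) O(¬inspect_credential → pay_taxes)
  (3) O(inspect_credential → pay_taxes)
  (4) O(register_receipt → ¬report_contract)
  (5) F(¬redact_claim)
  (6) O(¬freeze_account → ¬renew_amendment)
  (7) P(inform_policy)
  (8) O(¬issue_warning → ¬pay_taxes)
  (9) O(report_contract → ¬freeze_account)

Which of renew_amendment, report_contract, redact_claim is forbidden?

report_contract

By case analysis on ¬inspect_credential: premise 2 gives O(¬inspect_credential → pay_taxes) and premise 3 gives O(inspect_credential → pay_taxes), so O(pay_taxes) either way.
Premise 8, O(¬issue_warning → ¬pay_taxes), contraposes to O(pay_taxes → issue_warning); with O(pay_taxes) we get O(issue_warning).
Premise 1 is O(issue_warning → renew_amendment); since O(issue_warning), deontic closure gives O(renew_amendment).
Premise 6, O(¬freeze_account → ¬renew_amendment), contraposes to O(renew_amendment → freeze_account); with O(renew_amendment) we get O(freeze_account).
Premise 9, O(report_contract → ¬freeze_account), contraposes to O(freeze_account → ¬report_contract); with O(freeze_account) we get O(¬report_contract).
So O(¬report_contract) holds, i.e. report_contract is forbidden. None of the other listed options is forbidden under the premises.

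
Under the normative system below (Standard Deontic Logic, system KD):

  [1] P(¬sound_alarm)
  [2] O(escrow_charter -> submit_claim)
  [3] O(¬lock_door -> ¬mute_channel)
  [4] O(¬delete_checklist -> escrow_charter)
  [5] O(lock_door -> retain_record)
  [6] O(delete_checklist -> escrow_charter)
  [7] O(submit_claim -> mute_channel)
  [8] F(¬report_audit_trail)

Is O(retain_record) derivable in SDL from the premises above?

Yes

Premises 6 and 4 cover both cases: O(delete_checklist -> escrow_charter) and O(¬delete_checklist -> escrow_charter). Since delete_checklist ∨ ¬delete_checklist is a tautology, O(escrow_charter) follows.
Premise 2 is O(escrow_charter -> submit_claim); since O(escrow_charter), deontic closure gives O(submit_claim).
Applying K to premise 7 (O(submit_claim -> mute_channel)) and O(submit_claim) yields O(mute_channel).
The contrapositive of premise 3 (O(¬lock_door -> ¬mute_channel)) is O(mute_channel -> lock_door), and O(mute_channel) is already established, so O(lock_door).
Applying K to premise 5 (O(lock_door -> retain_record)) and O(lock_door) yields O(retain_record).
Premises 1, 8 do not contribute to this derivation.
So O(retain_record) follows.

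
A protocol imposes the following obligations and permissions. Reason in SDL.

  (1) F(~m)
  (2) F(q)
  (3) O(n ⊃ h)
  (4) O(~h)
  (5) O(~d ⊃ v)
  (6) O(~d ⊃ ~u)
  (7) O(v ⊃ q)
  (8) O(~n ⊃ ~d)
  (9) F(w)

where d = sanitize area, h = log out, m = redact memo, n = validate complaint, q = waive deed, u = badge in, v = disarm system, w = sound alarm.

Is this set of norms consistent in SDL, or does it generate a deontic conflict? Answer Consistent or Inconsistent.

Inconsistent

Premise 2 is F(q), i.e. O(~q).
Premise 7 is O(v ⊃ q); contrapositively O(~q ⊃ ~v). Since O(~q) holds, K gives O(~v).
Premise 5, O(~d ⊃ v), contraposes to O(~v ⊃ d); with O(~v) we get O(d).
Premise 8 is O(~n ⊃ ~d); contrapositively O(d ⊃ n). Since O(d) holds, K gives O(n).
Applying K to premise 3 (O(n ⊃ h)) and O(n) yields O(h).
However, premise 4 gives O(~h).
We now have both O(h) and O(~h) — h is simultaneously obligatory and forbidden, violating the D-axiom.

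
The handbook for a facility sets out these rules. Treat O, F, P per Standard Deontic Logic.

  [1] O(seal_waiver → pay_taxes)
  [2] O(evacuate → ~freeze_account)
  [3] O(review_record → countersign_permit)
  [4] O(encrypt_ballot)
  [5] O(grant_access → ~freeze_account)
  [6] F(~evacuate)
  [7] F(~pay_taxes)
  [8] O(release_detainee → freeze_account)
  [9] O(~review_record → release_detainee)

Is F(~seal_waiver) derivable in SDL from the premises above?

Premise 1 is O(seal_waiver → pay_taxes); even if O(pay_taxes) held, inferring O(seal_waiver) would be affirming the consequent — invalid.
No other premise forces O(seal_waiver). An ideal world satisfying every premise can still have ~seal_waiver true, so F(~seal_waiver) is not derivable.

No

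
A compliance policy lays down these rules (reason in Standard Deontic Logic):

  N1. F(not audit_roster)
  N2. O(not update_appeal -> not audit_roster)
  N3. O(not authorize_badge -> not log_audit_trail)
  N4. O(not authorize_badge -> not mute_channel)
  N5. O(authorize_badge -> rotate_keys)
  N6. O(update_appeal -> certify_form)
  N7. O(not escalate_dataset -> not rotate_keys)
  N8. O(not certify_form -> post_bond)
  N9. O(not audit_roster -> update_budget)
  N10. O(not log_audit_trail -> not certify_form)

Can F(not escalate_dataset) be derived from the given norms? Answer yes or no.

F(not audit_roster) at premise 1 means O(audit_roster).
Premise 2 is O(not update_appeal -> not audit_roster); contrapositively O(audit_roster -> update_appeal). Since O(audit_roster) holds, K gives O(update_appeal).
Applying K to premise 6 (O(update_appeal -> certify_form)) and O(update_appeal) yields O(certify_form).
Premise 10 is O(not log_audit_trail -> not certify_form); contrapositively O(certify_form -> log_audit_trail). Since O(certify_form) holds, K gives O(log_audit_trail).
Premise 3, O(not authorize_badge -> not log_audit_trail), contraposes to O(log_audit_trail -> authorize_badge); with O(log_audit_trail) we get O(authorize_badge).
Applying K to premise 5 (O(authorize_badge -> rotate_keys)) and O(authorize_badge) yields O(rotate_keys).
The contrapositive of premise 7 (O(not escalate_dataset -> not rotate_keys)) is O(rotate_keys -> escalate_dataset), and O(rotate_keys) is already established, so O(escalate_dataset).
Premises 4, 8, 9 do not contribute to this derivation.
So O(escalate_dataset) holds, i.e. F(not escalate_dataset). The claim follows.

Yes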